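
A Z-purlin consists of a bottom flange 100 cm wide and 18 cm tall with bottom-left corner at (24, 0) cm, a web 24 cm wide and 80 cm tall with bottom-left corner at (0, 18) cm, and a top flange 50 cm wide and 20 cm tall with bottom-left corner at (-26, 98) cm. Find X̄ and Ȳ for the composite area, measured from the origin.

bottom flange: A = 100 × 18 = 1800.00, centroid at (74.00, 9.00).
web: A = 24 × 80 = 1920.00, centroid at (12.00, 58.00).
top flange: A = 50 × 20 = 1000.00, centroid at (-1.00, 108.00).
ΣA = 4720.00 cm², ΣAX̄ = 155240.00 cm³, ΣAȲ = 235560.00 cm³.
X̄ = 155240.00/4720.00 = 32.89 cm; Ȳ = 235560.00/4720.00 = 49.91 cm.

X̄ = 32.89 cm, Ȳ = 49.91 cm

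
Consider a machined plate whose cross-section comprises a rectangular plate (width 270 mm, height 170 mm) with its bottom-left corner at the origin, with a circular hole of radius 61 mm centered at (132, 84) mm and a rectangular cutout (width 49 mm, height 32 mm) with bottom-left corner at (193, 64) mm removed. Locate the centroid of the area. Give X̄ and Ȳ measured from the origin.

plate: A = 270 × 170 = 45900.00, centroid at (135.00, 85.00).
hole 1: A = −π·61² = -11689.87, centroid at (132.00, 84.00).
hole 2: A = −(49 × 32) = -1568.00, centroid at (217.50, 80.00).
ΣA = 32642.13 mm²
ΣAX̄ = (45900.00)(135.00) + (-11689.87)(132.00) + (-1568.00)(217.50) = 4312397.65 mm³
ΣAȲ = (45900.00)(85.00) + (-11689.87)(84.00) + (-1568.00)(80.00) = 2794111.23 mm³
X̄ = 4312397.65 / 32642.13 = 132.11 mm
Ȳ = 2794111.23 / 32642.13 = 85.60 mm

X̄ = 132.11 mm, Ȳ = 85.60 mm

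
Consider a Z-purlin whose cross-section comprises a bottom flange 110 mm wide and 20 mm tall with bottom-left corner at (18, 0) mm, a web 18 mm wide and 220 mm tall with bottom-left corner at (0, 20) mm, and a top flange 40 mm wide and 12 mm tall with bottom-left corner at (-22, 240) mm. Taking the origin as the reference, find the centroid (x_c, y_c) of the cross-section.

x_c = 29.41 mm, y_c = 98.63 mm

bottom flange: A = 110 × 20 = 2200.00, centroid at (73.00, 10.00).
web: A = 18 × 220 = 3960.00, centroid at (9.00, 130.00).
top flange: A = 40 × 12 = 480.00, centroid at (-2.00, 246.00).
ΣA = 6640.00 mm², ΣAx_c = 195280.00 mm³, ΣAy_c = 654880.00 mm³.
x_c = 195280.00/6640.00 = 29.41 mm; y_c = 654880.00/6640.00 = 98.63 mm.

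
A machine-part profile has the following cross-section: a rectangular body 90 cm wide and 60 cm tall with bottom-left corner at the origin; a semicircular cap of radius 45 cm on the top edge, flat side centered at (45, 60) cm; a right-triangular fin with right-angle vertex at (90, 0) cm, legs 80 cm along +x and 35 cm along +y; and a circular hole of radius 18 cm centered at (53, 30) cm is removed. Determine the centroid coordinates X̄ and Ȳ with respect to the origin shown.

X̄ = 55.29 cm, Ȳ = 44.56 cm

rectangular body: A = 90 × 60 = 5400.00, centroid at (45.00, 30.00).
semicircular top: A = ½π·45² = 3180.86, centroid at (45.00, 79.10).
triangular fin: A = ½·80·35 = 1400.00, centroid at (116.67, 11.67).
hole: A = −π·18² = -1017.88, centroid at (53.00, 30.00).
ΣA = 8962.99 cm², ΣAX̄ = 495524.72 cm³, ΣAȲ = 399398.81 cm³.
X̄ = 495524.72/8962.99 = 55.29 cm; Ȳ = 399398.81/8962.99 = 44.56 cm.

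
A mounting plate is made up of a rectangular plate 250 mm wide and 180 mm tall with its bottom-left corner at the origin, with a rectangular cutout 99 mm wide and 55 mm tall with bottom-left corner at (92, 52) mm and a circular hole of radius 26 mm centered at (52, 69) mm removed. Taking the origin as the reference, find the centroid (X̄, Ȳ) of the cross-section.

X̄ = 126.74 mm, Ȳ = 92.72 mm

plate: A = 250 × 180 = 45000.00, centroid at (125.00, 90.00).
hole 1: A = −(99 × 55) = -5445.00, centroid at (141.50, 79.50).
hole 2: A = −π·26² = -2123.72, centroid at (52.00, 69.00).
ΣA = 37431.28 mm²
ΣAX̄ = (45000.00)(125.00) + (-5445.00)(141.50) + (-2123.72)(52.00) = 4744099.24 mm³
ΣAȲ = (45000.00)(90.00) + (-5445.00)(79.50) + (-2123.72)(69.00) = 3470586.05 mm³
X̄ = 4744099.24 / 37431.28 = 126.74 mm
Ȳ = 3470586.05 / 37431.28 = 92.72 mm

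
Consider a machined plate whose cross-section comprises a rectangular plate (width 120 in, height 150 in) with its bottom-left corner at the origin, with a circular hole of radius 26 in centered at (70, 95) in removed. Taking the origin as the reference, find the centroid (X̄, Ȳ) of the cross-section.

plate: A = 120 × 150 = 18000.00, centroid at (60.00, 75.00).
hole: A = −π·26² = -2123.72, centroid at (70.00, 95.00).
ΣA = 15876.28 in², ΣAX̄ = 931339.84 in³, ΣAȲ = 1148246.92 in³.
X̄ = 931339.84/15876.28 = 58.66 in; Ȳ = 1148246.92/15876.28 = 72.32 in.

X̄ = 58.66 in, Ȳ = 72.32 in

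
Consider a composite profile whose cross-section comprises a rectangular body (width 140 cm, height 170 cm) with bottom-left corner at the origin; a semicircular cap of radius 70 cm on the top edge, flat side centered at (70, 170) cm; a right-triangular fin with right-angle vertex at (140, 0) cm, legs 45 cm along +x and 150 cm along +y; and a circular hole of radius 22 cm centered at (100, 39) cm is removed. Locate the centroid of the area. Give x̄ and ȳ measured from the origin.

rectangular body: A = 140 × 170 = 23800.00, centroid at (70.00, 85.00).
semicircular top: A = ½π·70² = 7696.90, centroid at (70.00, 199.71).
triangular fin: A = ½·45·150 = 3375.00, centroid at (155.00, 50.00).
hole: A = −π·22² = -1520.53, centroid at (100.00, 39.00).
ΣA = 33351.37 cm²
ΣAx̄ = (23800.00)(70.00) + (7696.90)(70.00) + (3375.00)(155.00) + (-1520.53)(100.00) = 2575855.06 cm³
ΣAȳ = (23800.00)(85.00) + (7696.90)(199.71) + (3375.00)(50.00) + (-1520.53)(39.00) = 3669589.30 cm³
x̄ = 2575855.06 / 33351.37 = 77.23 cm
ȳ = 3669589.30 / 33351.37 = 110.03 cm

x̄ = 77.23 cm, ȳ = 110.03 cm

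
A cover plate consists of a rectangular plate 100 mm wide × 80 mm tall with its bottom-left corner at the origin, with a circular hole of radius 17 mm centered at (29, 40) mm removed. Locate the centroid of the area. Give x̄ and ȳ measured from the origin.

x̄ = 52.69 mm, ȳ = 40.00 mm

plate: A = 100 × 80 = 8000.00, centroid at (50.00, 40.00).
hole: A = −π·17² = -907.92, centroid at (29.00, 40.00).
ΣA = 7092.08 mm²
ΣAx̄ = (8000.00)(50.00) + (-907.92)(29.00) = 373670.31 mm³
ΣAȳ = (8000.00)(40.00) + (-907.92)(40.00) = 283683.19 mm³
x̄ = 373670.31 / 7092.08 = 52.69 mm
ȳ = 283683.19 / 7092.08 = 40.00 mm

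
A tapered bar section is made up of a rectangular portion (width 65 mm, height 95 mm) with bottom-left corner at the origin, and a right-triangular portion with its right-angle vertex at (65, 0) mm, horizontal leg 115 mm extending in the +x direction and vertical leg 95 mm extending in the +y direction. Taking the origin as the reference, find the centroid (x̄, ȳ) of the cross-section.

x̄ = 65.75 mm, ȳ = 40.07 mm

rectangular portion: A = 65 × 95 = 6175.00, centroid at (32.50, 47.50).
triangular portion: A = ½·115·95 = 5462.50, centroid at (103.33, 31.67).
ΣA = 11637.50 mm², ΣAx̄ = 765145.83 mm³, ΣAȳ = 466291.67 mm³.
x̄ = 765145.83/11637.50 = 65.75 mm; ȳ = 466291.67/11637.50 = 40.07 mm.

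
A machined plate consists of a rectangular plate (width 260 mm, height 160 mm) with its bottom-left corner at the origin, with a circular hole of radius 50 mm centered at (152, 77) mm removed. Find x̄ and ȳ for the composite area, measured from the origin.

Part | A | x̄ᵢ | ȳᵢ | A·x̄ᵢ | A·ȳᵢ
plate | 41600.00 | 130.00 | 80.00 | 5408000.00 | 3328000.00
hole | -7853.98 | 152.00 | 77.00 | -1193805.21 | -604756.59
Σ | 33746.02 |  |  | 4214194.79 | 2723243.41
x̄ = 4214194.79 / 33746.02 = 124.88 mm
ȳ = 2723243.41 / 33746.02 = 80.70 mm

x̄ = 124.88 mm, ȳ = 80.70 mm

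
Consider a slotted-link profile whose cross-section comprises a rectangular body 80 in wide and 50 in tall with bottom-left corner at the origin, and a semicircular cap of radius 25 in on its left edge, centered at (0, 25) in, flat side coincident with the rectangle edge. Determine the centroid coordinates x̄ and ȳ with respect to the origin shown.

x̄ = 30.03 in, ȳ = 25.00 in

Part | A | x̄ᵢ | ȳᵢ | A·x̄ᵢ | A·ȳᵢ
rectangular body | 4000.00 | 40.00 | 25.00 | 160000.00 | 100000.00
semicircular end | 981.75 | -10.61 | 25.00 | -10416.67 | 24543.69
Σ | 4981.75 |  |  | 149583.33 | 124543.69
x̄ = 149583.33 / 4981.75 = 30.03 in
ȳ = 124543.69 / 4981.75 = 25.00 in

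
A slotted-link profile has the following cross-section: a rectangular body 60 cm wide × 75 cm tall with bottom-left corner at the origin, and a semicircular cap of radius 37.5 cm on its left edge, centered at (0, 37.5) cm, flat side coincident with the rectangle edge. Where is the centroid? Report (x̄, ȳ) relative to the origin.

rectangular body: A = 60 × 75 = 4500.00, centroid at (30.00, 37.50).
semicircular end: A = ½π·37.5² = 2208.93, centroid at (-15.92, 37.50).
ΣA = 6708.93 cm², ΣAx̄ = 99843.75 cm³, ΣAȳ = 251584.96 cm³.
x̄ = 99843.75/6708.93 = 14.88 cm; ȳ = 251584.96/6708.93 = 37.50 cm.

x̄ = 14.88 cm, ȳ = 37.50 cm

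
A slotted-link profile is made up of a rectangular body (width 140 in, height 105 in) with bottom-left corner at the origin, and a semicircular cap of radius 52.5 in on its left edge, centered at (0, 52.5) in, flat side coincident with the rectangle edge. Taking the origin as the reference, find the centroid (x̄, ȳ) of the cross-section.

rectangular body: A = 140 × 105 = 14700.00, centroid at (70.00, 52.50).
semicircular end: A = ½π·52.5² = 4329.51, centroid at (-22.28, 52.50).
ΣA = 19029.51 in²
ΣAx̄ = (14700.00)(70.00) + (4329.51)(-22.28) = 932531.25 in³
ΣAȳ = (14700.00)(52.50) + (4329.51)(52.50) = 999049.14 in³
x̄ = 932531.25 / 19029.51 = 49.00 in
ȳ = 999049.14 / 19029.51 = 52.50 in

x̄ = 49.00 in, ȳ = 52.50 in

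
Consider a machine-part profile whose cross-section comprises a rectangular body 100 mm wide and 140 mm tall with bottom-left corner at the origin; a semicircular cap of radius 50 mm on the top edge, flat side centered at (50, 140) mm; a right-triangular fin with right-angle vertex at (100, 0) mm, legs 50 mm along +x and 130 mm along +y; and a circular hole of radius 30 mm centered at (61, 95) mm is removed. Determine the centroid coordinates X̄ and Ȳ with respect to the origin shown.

X̄ = 60.11 mm, Ȳ = 80.95 mm

Part | A | x̄ᵢ | ȳᵢ | A·x̄ᵢ | A·ȳᵢ
rectangular body | 14000.00 | 50.00 | 70.00 | 700000.00 | 980000.00
semicircular top | 3926.99 | 50.00 | 161.22 | 196349.54 | 633112.05
triangular fin | 3250.00 | 116.67 | 43.33 | 379166.67 | 140833.33
hole | -2827.43 | 61.00 | 95.00 | -172473.44 | -268606.17
Σ | 18349.56 |  |  | 1103042.77 | 1485339.21
X̄ = 1103042.77 / 18349.56 = 60.11 mm
Ȳ = 1485339.21 / 18349.56 = 80.95 mm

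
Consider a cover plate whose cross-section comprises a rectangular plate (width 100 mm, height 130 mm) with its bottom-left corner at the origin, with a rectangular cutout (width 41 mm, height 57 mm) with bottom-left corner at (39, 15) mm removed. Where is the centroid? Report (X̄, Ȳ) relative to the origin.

plate: A = 100 × 130 = 13000.00, centroid at (50.00, 65.00).
hole: A = −(41 × 57) = -2337.00, centroid at (59.50, 43.50).
ΣA = 10663.00 mm², ΣAX̄ = 510948.50 mm³, ΣAȲ = 743340.50 mm³.
X̄ = 510948.50/10663.00 = 47.92 mm; Ȳ = 743340.50/10663.00 = 69.71 mm.

X̄ = 47.92 mm, Ȳ = 69.71 mm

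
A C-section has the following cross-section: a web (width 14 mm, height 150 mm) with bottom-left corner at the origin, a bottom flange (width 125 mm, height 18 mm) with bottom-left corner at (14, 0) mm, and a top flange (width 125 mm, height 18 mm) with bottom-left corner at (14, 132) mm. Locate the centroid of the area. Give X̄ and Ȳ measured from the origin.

X̄ = 54.39 mm, Ȳ = 75.00 mm

Part | A | x̄ᵢ | ȳᵢ | A·x̄ᵢ | A·ȳᵢ
web | 2100.00 | 7.00 | 75.00 | 14700.00 | 157500.00
bottom flange | 2250.00 | 76.50 | 9.00 | 172125.00 | 20250.00
top flange | 2250.00 | 76.50 | 141.00 | 172125.00 | 317250.00
Σ | 6600.00 |  |  | 358950.00 | 495000.00
X̄ = 358950.00 / 6600.00 = 54.39 mm
Ȳ = 495000.00 / 6600.00 = 75.00 mm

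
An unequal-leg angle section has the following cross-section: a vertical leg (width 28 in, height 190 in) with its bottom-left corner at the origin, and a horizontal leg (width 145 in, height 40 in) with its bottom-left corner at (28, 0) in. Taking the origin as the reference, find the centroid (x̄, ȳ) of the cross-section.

x̄ = 59.12 in, ȳ = 55.88 in

vertical leg: A = 28 × 190 = 5320.00, centroid at (14.00, 95.00).
horizontal leg: A = 145 × 40 = 5800.00, centroid at (100.50, 20.00).
ΣA = 11120.00 in²
ΣAx̄ = (5320.00)(14.00) + (5800.00)(100.50) = 657380.00 in³
ΣAȳ = (5320.00)(95.00) + (5800.00)(20.00) = 621400.00 in³
x̄ = 657380.00 / 11120.00 = 59.12 in
ȳ = 621400.00 / 11120.00 = 55.88 in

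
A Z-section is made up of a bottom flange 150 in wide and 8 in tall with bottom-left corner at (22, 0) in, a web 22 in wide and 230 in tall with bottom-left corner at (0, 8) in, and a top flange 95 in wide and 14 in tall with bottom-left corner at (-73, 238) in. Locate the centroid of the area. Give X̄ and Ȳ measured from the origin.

bottom flange: A = 150 × 8 = 1200.00, centroid at (97.00, 4.00).
web: A = 22 × 230 = 5060.00, centroid at (11.00, 123.00).
top flange: A = 95 × 14 = 1330.00, centroid at (-25.50, 245.00).
ΣA = 7590.00 in², ΣAX̄ = 138145.00 in³, ΣAȲ = 953030.00 in³.
X̄ = 138145.00/7590.00 = 18.20 in; Ȳ = 953030.00/7590.00 = 125.56 in.

X̄ = 18.20 in, Ȳ = 125.56 in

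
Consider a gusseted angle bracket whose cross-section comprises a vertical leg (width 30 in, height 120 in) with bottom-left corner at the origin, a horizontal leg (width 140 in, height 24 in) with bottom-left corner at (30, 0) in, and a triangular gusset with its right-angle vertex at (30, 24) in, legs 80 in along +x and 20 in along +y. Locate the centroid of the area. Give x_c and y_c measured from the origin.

x_c = 56.10 in, y_c = 36.19 in

vertical leg: A = 30 × 120 = 3600.00, centroid at (15.00, 60.00).
horizontal leg: A = 140 × 24 = 3360.00, centroid at (100.00, 12.00).
gusset: A = ½·80·20 = 800.00, centroid at (56.67, 30.67).
ΣA = 7760.00 in²
ΣAx_c = (3600.00)(15.00) + (3360.00)(100.00) + (800.00)(56.67) = 435333.33 in³
ΣAy_c = (3600.00)(60.00) + (3360.00)(12.00) + (800.00)(30.67) = 280853.33 in³
x_c = 435333.33 / 7760.00 = 56.10 in
y_c = 280853.33 / 7760.00 = 36.19 in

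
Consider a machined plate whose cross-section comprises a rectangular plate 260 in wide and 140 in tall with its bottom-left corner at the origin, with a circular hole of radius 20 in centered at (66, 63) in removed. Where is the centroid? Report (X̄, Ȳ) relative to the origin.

plate: A = 260 × 140 = 36400.00, centroid at (130.00, 70.00).
hole: A = −π·20² = -1256.64, centroid at (66.00, 63.00).
ΣA = 35143.36 in²
ΣAX̄ = (36400.00)(130.00) + (-1256.64)(66.00) = 4649061.95 in³
ΣAȲ = (36400.00)(70.00) + (-1256.64)(63.00) = 2468831.87 in³
X̄ = 4649061.95 / 35143.36 = 132.29 in
Ȳ = 2468831.87 / 35143.36 = 70.25 in

X̄ = 132.29 in, Ȳ = 70.25 in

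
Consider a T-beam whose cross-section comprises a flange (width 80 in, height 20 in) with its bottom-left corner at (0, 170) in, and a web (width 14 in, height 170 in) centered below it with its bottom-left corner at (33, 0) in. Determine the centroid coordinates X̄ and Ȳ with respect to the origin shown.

X̄ = 40.00 in, Ȳ = 123.19 in

web: A = 14 × 170 = 2380.00, centroid at (40.00, 85.00).
flange: A = 80 × 20 = 1600.00, centroid at (40.00, 180.00).
ΣA = 3980.00 in², ΣAX̄ = 159200.00 in³, ΣAȲ = 490300.00 in³.
X̄ = 159200.00/3980.00 = 40.00 in; Ȳ = 490300.00/3980.00 = 123.19 in.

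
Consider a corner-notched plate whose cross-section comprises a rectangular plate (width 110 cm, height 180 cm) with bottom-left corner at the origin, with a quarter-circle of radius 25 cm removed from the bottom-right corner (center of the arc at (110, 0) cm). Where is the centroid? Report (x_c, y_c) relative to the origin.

x_c = 53.87 cm, y_c = 92.02 cm

plate: A = 110 × 180 = 19800.00, centroid at (55.00, 90.00).
removed quarter-circle: A = −¼π·25² = -490.87, centroid at (99.39, 10.61).
ΣA = 19309.13 cm²
ΣAx_c = (19800.00)(55.00) + (-490.87)(99.39) = 1040212.21 cm³
ΣAy_c = (19800.00)(90.00) + (-490.87)(10.61) = 1776791.67 cm³
x_c = 1040212.21 / 19309.13 = 53.87 cm
y_c = 1776791.67 / 19309.13 = 92.02 cm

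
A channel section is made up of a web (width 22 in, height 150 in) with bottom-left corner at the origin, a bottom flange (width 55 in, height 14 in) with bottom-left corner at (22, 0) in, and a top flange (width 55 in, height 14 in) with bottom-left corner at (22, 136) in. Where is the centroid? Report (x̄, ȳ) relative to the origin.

web: A = 22 × 150 = 3300.00, centroid at (11.00, 75.00).
bottom flange: A = 55 × 14 = 770.00, centroid at (49.50, 7.00).
top flange: A = 55 × 14 = 770.00, centroid at (49.50, 143.00).
ΣA = 4840.00 in²
ΣAx̄ = (3300.00)(11.00) + (770.00)(49.50) + (770.00)(49.50) = 112530.00 in³
ΣAȳ = (3300.00)(75.00) + (770.00)(7.00) + (770.00)(143.00) = 363000.00 in³
x̄ = 112530.00 / 4840.00 = 23.25 in
ȳ = 363000.00 / 4840.00 = 75.00 in

x̄ = 23.25 in, ȳ = 75.00 in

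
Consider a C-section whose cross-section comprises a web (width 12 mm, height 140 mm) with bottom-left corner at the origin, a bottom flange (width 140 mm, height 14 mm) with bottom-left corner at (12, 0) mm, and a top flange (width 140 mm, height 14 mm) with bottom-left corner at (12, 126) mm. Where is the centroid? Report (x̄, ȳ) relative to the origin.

x̄ = 59.20 mm, ȳ = 70.00 mm

Part | A | x̄ᵢ | ȳᵢ | A·x̄ᵢ | A·ȳᵢ
web | 1680.00 | 6.00 | 70.00 | 10080.00 | 117600.00
bottom flange | 1960.00 | 82.00 | 7.00 | 160720.00 | 13720.00
top flange | 1960.00 | 82.00 | 133.00 | 160720.00 | 260680.00
Σ | 5600.00 |  |  | 331520.00 | 392000.00
x̄ = 331520.00 / 5600.00 = 59.20 mm
ȳ = 392000.00 / 5600.00 = 70.00 mm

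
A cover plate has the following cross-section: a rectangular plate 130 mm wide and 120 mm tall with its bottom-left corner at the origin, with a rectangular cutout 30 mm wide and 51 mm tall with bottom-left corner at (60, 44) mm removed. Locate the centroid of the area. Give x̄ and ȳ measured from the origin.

x̄ = 63.91 mm, ȳ = 58.97 mm

plate: A = 130 × 120 = 15600.00, centroid at (65.00, 60.00).
hole: A = −(30 × 51) = -1530.00, centroid at (75.00, 69.50).
ΣA = 14070.00 mm², ΣAx̄ = 899250.00 mm³, ΣAȳ = 829665.00 mm³.
x̄ = 899250.00/14070.00 = 63.91 mm; ȳ = 829665.00/14070.00 = 58.97 mm.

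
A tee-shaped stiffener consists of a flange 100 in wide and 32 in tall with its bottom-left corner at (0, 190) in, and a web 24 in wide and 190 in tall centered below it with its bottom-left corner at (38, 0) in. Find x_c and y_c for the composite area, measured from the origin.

web: A = 24 × 190 = 4560.00, centroid at (50.00, 95.00).
flange: A = 100 × 32 = 3200.00, centroid at (50.00, 206.00).
ΣA = 7760.00 in², ΣAx_c = 388000.00 in³, ΣAy_c = 1092400.00 in³.
x_c = 388000.00/7760.00 = 50.00 in; y_c = 1092400.00/7760.00 = 140.77 in.

x_c = 50.00 in, y_c = 140.77 in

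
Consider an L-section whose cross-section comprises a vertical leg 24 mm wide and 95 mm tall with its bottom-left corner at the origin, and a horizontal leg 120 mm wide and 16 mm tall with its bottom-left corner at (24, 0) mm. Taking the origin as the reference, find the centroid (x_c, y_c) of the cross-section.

vertical leg: A = 24 × 95 = 2280.00, centroid at (12.00, 47.50).
horizontal leg: A = 120 × 16 = 1920.00, centroid at (84.00, 8.00).
ΣA = 4200.00 mm²
ΣAx_c = (2280.00)(12.00) + (1920.00)(84.00) = 188640.00 mm³
ΣAy_c = (2280.00)(47.50) + (1920.00)(8.00) = 123660.00 mm³
x_c = 188640.00 / 4200.00 = 44.91 mm
y_c = 123660.00 / 4200.00 = 29.44 mm

x_c = 44.91 mm, y_c = 29.44 mm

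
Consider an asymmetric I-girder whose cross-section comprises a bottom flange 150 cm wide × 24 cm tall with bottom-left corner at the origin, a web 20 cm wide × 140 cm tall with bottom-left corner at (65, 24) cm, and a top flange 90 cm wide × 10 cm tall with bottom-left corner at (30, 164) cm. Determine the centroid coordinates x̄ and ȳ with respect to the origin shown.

x̄ = 75.00 cm, ȳ = 62.81 cm

bottom flange: A = 150 × 24 = 3600.00, centroid at (75.00, 12.00).
web: A = 20 × 140 = 2800.00, centroid at (75.00, 94.00).
top flange: A = 90 × 10 = 900.00, centroid at (75.00, 169.00).
ΣA = 7300.00 cm²
ΣAx̄ = (3600.00)(75.00) + (2800.00)(75.00) + (900.00)(75.00) = 547500.00 cm³
ΣAȳ = (3600.00)(12.00) + (2800.00)(94.00) + (900.00)(169.00) = 458500.00 cm³
x̄ = 547500.00 / 7300.00 = 75.00 cm
ȳ = 458500.00 / 7300.00 = 62.81 cm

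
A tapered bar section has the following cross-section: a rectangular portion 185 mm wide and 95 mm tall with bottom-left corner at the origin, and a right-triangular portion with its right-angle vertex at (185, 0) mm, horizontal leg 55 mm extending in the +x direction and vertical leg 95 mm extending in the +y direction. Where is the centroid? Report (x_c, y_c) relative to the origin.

x_c = 106.84 mm, y_c = 45.45 mm

Part | A | x̄ᵢ | ȳᵢ | A·x̄ᵢ | A·ȳᵢ
rectangular portion | 17575.00 | 92.50 | 47.50 | 1625687.50 | 834812.50
triangular portion | 2612.50 | 203.33 | 31.67 | 531208.33 | 82729.17
Σ | 20187.50 |  |  | 2156895.83 | 917541.67
x_c = 2156895.83 / 20187.50 = 106.84 mm
y_c = 917541.67 / 20187.50 = 45.45 mm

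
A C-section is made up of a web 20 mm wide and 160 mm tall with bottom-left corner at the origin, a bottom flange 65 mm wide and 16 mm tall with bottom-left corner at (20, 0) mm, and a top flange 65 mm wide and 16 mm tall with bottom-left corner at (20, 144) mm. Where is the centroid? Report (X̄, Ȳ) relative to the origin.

X̄ = 26.74 mm, Ȳ = 80.00 mm

Part | A | x̄ᵢ | ȳᵢ | A·x̄ᵢ | A·ȳᵢ
web | 3200.00 | 10.00 | 80.00 | 32000.00 | 256000.00
bottom flange | 1040.00 | 52.50 | 8.00 | 54600.00 | 8320.00
top flange | 1040.00 | 52.50 | 152.00 | 54600.00 | 158080.00
Σ | 5280.00 |  |  | 141200.00 | 422400.00
X̄ = 141200.00 / 5280.00 = 26.74 mm
Ȳ = 422400.00 / 5280.00 = 80.00 mm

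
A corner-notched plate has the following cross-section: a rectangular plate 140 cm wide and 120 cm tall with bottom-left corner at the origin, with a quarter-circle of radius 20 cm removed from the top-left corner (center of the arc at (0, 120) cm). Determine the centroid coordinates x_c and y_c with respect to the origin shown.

Part | A | x̄ᵢ | ȳᵢ | A·x̄ᵢ | A·ȳᵢ
plate | 16800.00 | 70.00 | 60.00 | 1176000.00 | 1008000.00
removed quarter-circle | -314.16 | 8.49 | 111.51 | -2666.67 | -35032.45
Σ | 16485.84 |  |  | 1173333.33 | 972967.55
x_c = 1173333.33 / 16485.84 = 71.17 cm
y_c = 972967.55 / 16485.84 = 59.02 cm

x_c = 71.17 cm, y_c = 59.02 cm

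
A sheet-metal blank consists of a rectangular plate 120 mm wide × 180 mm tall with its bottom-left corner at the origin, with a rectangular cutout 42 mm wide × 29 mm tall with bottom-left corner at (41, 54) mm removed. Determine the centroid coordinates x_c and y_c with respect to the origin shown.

Part | A | x̄ᵢ | ȳᵢ | A·x̄ᵢ | A·ȳᵢ
plate | 21600.00 | 60.00 | 90.00 | 1296000.00 | 1944000.00
hole | -1218.00 | 62.00 | 68.50 | -75516.00 | -83433.00
Σ | 20382.00 |  |  | 1220484.00 | 1860567.00
x_c = 1220484.00 / 20382.00 = 59.88 mm
y_c = 1860567.00 / 20382.00 = 91.28 mm

x_c = 59.88 mm, y_c = 91.28 mm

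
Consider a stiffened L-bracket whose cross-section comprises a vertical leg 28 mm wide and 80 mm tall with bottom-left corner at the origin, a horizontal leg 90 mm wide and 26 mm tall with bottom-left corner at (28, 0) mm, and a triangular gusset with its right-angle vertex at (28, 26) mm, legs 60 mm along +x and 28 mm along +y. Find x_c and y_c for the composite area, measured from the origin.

x_c = 44.74 mm, y_c = 27.62 mm

vertical leg: A = 28 × 80 = 2240.00, centroid at (14.00, 40.00).
horizontal leg: A = 90 × 26 = 2340.00, centroid at (73.00, 13.00).
gusset: A = ½·60·28 = 840.00, centroid at (48.00, 35.33).
ΣA = 5420.00 mm²
ΣAx_c = (2240.00)(14.00) + (2340.00)(73.00) + (840.00)(48.00) = 242500.00 mm³
ΣAy_c = (2240.00)(40.00) + (2340.00)(13.00) + (840.00)(35.33) = 149700.00 mm³
x_c = 242500.00 / 5420.00 = 44.74 mm
y_c = 149700.00 / 5420.00 = 27.62 mm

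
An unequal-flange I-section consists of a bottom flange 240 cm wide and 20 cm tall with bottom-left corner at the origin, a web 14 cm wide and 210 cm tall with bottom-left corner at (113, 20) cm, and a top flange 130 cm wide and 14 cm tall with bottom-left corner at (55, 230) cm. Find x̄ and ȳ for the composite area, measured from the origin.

x̄ = 120.00 cm, ȳ = 88.58 cm

bottom flange: A = 240 × 20 = 4800.00, centroid at (120.00, 10.00).
web: A = 14 × 210 = 2940.00, centroid at (120.00, 125.00).
top flange: A = 130 × 14 = 1820.00, centroid at (120.00, 237.00).
ΣA = 9560.00 cm², ΣAx̄ = 1147200.00 cm³, ΣAȳ = 846840.00 cm³.
x̄ = 1147200.00/9560.00 = 120.00 cm; ȳ = 846840.00/9560.00 = 88.58 cm.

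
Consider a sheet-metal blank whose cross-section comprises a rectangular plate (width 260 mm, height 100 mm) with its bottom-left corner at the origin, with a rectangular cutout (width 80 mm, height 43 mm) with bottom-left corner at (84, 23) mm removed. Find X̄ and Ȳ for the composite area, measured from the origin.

X̄ = 130.91 mm, Ȳ = 50.84 mm

plate: A = 260 × 100 = 26000.00, centroid at (130.00, 50.00).
hole: A = −(80 × 43) = -3440.00, centroid at (124.00, 44.50).
ΣA = 22560.00 mm², ΣAX̄ = 2953440.00 mm³, ΣAȲ = 1146920.00 mm³.
X̄ = 2953440.00/22560.00 = 130.91 mm; Ȳ = 1146920.00/22560.00 = 50.84 mm.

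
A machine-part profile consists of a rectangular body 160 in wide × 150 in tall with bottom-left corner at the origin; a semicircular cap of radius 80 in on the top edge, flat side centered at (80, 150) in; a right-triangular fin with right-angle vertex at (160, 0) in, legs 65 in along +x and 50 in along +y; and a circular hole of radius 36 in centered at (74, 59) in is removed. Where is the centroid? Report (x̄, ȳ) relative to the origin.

rectangular body: A = 160 × 150 = 24000.00, centroid at (80.00, 75.00).
semicircular top: A = ½π·80² = 10053.10, centroid at (80.00, 183.95).
triangular fin: A = ½·65·50 = 1625.00, centroid at (181.67, 16.67).
hole: A = −π·36² = -4071.50, centroid at (74.00, 59.00).
ΣA = 31606.59 in²
ΣAx̄ = (24000.00)(80.00) + (10053.10)(80.00) + (1625.00)(181.67) + (-4071.50)(74.00) = 2718164.75 in³
ΣAȳ = (24000.00)(75.00) + (10053.10)(183.95) + (1625.00)(16.67) + (-4071.50)(59.00) = 3436162.40 in³
x̄ = 2718164.75 / 31606.59 = 86.00 in
ȳ = 3436162.40 / 31606.59 = 108.72 in

x̄ = 86.00 in, ȳ = 108.72 in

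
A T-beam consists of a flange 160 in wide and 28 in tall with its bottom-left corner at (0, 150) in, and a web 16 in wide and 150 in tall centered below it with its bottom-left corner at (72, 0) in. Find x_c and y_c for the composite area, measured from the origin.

Part | A | x̄ᵢ | ȳᵢ | A·x̄ᵢ | A·ȳᵢ
web | 2400.00 | 80.00 | 75.00 | 192000.00 | 180000.00
flange | 4480.00 | 80.00 | 164.00 | 358400.00 | 734720.00
Σ | 6880.00 |  |  | 550400.00 | 914720.00
x_c = 550400.00 / 6880.00 = 80.00 in
y_c = 914720.00 / 6880.00 = 132.95 in

x_c = 80.00 in, y_c = 132.95 in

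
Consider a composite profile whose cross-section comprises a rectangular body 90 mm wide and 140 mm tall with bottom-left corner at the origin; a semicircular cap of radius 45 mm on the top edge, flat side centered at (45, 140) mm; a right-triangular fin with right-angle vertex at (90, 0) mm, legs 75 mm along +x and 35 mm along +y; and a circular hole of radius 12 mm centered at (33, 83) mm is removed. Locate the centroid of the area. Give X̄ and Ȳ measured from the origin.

rectangular body: A = 90 × 140 = 12600.00, centroid at (45.00, 70.00).
semicircular top: A = ½π·45² = 3180.86, centroid at (45.00, 159.10).
triangular fin: A = ½·75·35 = 1312.50, centroid at (115.00, 11.67).
hole: A = −π·12² = -452.39, centroid at (33.00, 83.00).
ΣA = 16640.97 mm²
ΣAX̄ = (12600.00)(45.00) + (3180.86)(45.00) + (1312.50)(115.00) + (-452.39)(33.00) = 846147.47 mm³
ΣAȲ = (12600.00)(70.00) + (3180.86)(159.10) + (1312.50)(11.67) + (-452.39)(83.00) = 1365834.94 mm³
X̄ = 846147.47 / 16640.97 = 50.85 mm
Ȳ = 1365834.94 / 16640.97 = 82.08 mm

X̄ = 50.85 mm, Ȳ = 82.08 mm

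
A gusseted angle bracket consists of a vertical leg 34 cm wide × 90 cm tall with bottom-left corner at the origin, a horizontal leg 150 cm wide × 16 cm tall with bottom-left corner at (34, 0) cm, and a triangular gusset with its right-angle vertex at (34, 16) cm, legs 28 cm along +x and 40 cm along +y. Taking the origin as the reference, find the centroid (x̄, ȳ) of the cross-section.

x̄ = 56.13 cm, ȳ = 28.79 cm

vertical leg: A = 34 × 90 = 3060.00, centroid at (17.00, 45.00).
horizontal leg: A = 150 × 16 = 2400.00, centroid at (109.00, 8.00).
gusset: A = ½·28·40 = 560.00, centroid at (43.33, 29.33).
ΣA = 6020.00 cm², ΣAx̄ = 337886.67 cm³, ΣAȳ = 173326.67 cm³.
x̄ = 337886.67/6020.00 = 56.13 cm; ȳ = 173326.67/6020.00 = 28.79 cm.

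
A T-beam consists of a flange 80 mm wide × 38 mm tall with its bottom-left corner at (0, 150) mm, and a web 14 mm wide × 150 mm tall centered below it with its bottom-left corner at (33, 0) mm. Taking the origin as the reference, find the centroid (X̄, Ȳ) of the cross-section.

X̄ = 40.00 mm, Ȳ = 130.60 mm

web: A = 14 × 150 = 2100.00, centroid at (40.00, 75.00).
flange: A = 80 × 38 = 3040.00, centroid at (40.00, 169.00).
ΣA = 5140.00 mm², ΣAX̄ = 205600.00 mm³, ΣAȲ = 671260.00 mm³.
X̄ = 205600.00/5140.00 = 40.00 mm; Ȳ = 671260.00/5140.00 = 130.60 mm.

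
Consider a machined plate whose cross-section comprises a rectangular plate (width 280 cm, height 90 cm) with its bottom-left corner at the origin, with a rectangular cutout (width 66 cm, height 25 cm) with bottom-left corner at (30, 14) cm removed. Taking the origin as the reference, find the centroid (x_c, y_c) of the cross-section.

x_c = 145.39 cm, y_c = 46.30 cm

Part | A | x̄ᵢ | ȳᵢ | A·x̄ᵢ | A·ȳᵢ
plate | 25200.00 | 140.00 | 45.00 | 3528000.00 | 1134000.00
hole | -1650.00 | 63.00 | 26.50 | -103950.00 | -43725.00
Σ | 23550.00 |  |  | 3424050.00 | 1090275.00
x_c = 3424050.00 / 23550.00 = 145.39 cm
y_c = 1090275.00 / 23550.00 = 46.30 cm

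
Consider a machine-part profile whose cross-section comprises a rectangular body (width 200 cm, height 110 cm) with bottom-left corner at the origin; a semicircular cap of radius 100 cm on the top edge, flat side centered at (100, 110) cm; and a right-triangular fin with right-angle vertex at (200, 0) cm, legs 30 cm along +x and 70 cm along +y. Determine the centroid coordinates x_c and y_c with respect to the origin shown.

rectangular body: A = 200 × 110 = 22000.00, centroid at (100.00, 55.00).
semicircular top: A = ½π·100² = 15707.96, centroid at (100.00, 152.44).
triangular fin: A = ½·30·70 = 1050.00, centroid at (210.00, 23.33).
ΣA = 38757.96 cm²
ΣAx_c = (22000.00)(100.00) + (15707.96)(100.00) + (1050.00)(210.00) = 3991296.33 cm³
ΣAy_c = (22000.00)(55.00) + (15707.96)(152.44) + (1050.00)(23.33) = 3629042.63 cm³
x_c = 3991296.33 / 38757.96 = 102.98 cm
y_c = 3629042.63 / 38757.96 = 93.63 cm

x_c = 102.98 cm, y_c = 93.63 cm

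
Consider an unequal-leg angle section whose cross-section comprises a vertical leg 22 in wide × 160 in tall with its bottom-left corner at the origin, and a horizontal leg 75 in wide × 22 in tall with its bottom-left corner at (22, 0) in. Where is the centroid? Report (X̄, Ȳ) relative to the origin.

X̄ = 26.48 in, Ȳ = 57.98 in

Part | A | x̄ᵢ | ȳᵢ | A·x̄ᵢ | A·ȳᵢ
vertical leg | 3520.00 | 11.00 | 80.00 | 38720.00 | 281600.00
horizontal leg | 1650.00 | 59.50 | 11.00 | 98175.00 | 18150.00
Σ | 5170.00 |  |  | 136895.00 | 299750.00
X̄ = 136895.00 / 5170.00 = 26.48 in
Ȳ = 299750.00 / 5170.00 = 57.98 in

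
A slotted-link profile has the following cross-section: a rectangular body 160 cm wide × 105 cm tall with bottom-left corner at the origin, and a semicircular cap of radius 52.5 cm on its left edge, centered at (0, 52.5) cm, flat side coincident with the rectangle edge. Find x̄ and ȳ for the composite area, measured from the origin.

rectangular body: A = 160 × 105 = 16800.00, centroid at (80.00, 52.50).
semicircular end: A = ½π·52.5² = 4329.51, centroid at (-22.28, 52.50).
ΣA = 21129.51 cm²
ΣAx̄ = (16800.00)(80.00) + (4329.51)(-22.28) = 1247531.25 cm³
ΣAȳ = (16800.00)(52.50) + (4329.51)(52.50) = 1109299.14 cm³
x̄ = 1247531.25 / 21129.51 = 59.04 cm
ȳ = 1109299.14 / 21129.51 = 52.50 cm

x̄ = 59.04 cm, ȳ = 52.50 cm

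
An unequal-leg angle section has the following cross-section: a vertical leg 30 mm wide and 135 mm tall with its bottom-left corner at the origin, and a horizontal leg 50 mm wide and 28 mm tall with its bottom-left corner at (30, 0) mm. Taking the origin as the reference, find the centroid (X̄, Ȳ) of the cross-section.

X̄ = 25.28 mm, Ȳ = 53.76 mm

Part | A | x̄ᵢ | ȳᵢ | A·x̄ᵢ | A·ȳᵢ
vertical leg | 4050.00 | 15.00 | 67.50 | 60750.00 | 273375.00
horizontal leg | 1400.00 | 55.00 | 14.00 | 77000.00 | 19600.00
Σ | 5450.00 |  |  | 137750.00 | 292975.00
X̄ = 137750.00 / 5450.00 = 25.28 mm
Ȳ = 292975.00 / 5450.00 = 53.76 mm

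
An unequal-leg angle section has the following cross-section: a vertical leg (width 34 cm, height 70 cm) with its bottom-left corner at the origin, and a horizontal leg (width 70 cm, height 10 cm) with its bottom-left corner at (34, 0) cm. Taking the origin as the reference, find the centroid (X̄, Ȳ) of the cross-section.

vertical leg: A = 34 × 70 = 2380.00, centroid at (17.00, 35.00).
horizontal leg: A = 70 × 10 = 700.00, centroid at (69.00, 5.00).
ΣA = 3080.00 cm², ΣAX̄ = 88760.00 cm³, ΣAȲ = 86800.00 cm³.
X̄ = 88760.00/3080.00 = 28.82 cm; Ȳ = 86800.00/3080.00 = 28.18 cm.

X̄ = 28.82 cm, Ȳ = 28.18 cm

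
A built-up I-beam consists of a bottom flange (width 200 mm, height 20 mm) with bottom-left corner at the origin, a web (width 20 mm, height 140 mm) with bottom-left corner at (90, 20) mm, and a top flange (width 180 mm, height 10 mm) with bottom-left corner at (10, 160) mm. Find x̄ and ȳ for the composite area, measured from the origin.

bottom flange: A = 200 × 20 = 4000.00, centroid at (100.00, 10.00).
web: A = 20 × 140 = 2800.00, centroid at (100.00, 90.00).
top flange: A = 180 × 10 = 1800.00, centroid at (100.00, 165.00).
ΣA = 8600.00 mm², ΣAx̄ = 860000.00 mm³, ΣAȳ = 589000.00 mm³.
x̄ = 860000.00/8600.00 = 100.00 mm; ȳ = 589000.00/8600.00 = 68.49 mm.

x̄ = 100.00 mm, ȳ = 68.49 mm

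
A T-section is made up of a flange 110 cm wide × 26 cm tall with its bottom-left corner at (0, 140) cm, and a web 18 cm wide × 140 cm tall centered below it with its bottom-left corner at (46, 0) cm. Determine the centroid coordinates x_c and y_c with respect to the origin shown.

x_c = 55.00 cm, y_c = 114.12 cm

Part | A | x̄ᵢ | ȳᵢ | A·x̄ᵢ | A·ȳᵢ
web | 2520.00 | 55.00 | 70.00 | 138600.00 | 176400.00
flange | 2860.00 | 55.00 | 153.00 | 157300.00 | 437580.00
Σ | 5380.00 |  |  | 295900.00 | 613980.00
x_c = 295900.00 / 5380.00 = 55.00 cm
y_c = 613980.00 / 5380.00 = 114.12 cm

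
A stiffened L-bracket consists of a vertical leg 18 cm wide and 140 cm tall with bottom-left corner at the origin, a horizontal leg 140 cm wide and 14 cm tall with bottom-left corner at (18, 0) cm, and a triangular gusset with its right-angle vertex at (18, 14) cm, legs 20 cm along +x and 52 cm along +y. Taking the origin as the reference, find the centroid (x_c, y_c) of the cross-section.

vertical leg: A = 18 × 140 = 2520.00, centroid at (9.00, 70.00).
horizontal leg: A = 140 × 14 = 1960.00, centroid at (88.00, 7.00).
gusset: A = ½·20·52 = 520.00, centroid at (24.67, 31.33).
ΣA = 5000.00 cm², ΣAx_c = 207986.67 cm³, ΣAy_c = 206413.33 cm³.
x_c = 207986.67/5000.00 = 41.60 cm; y_c = 206413.33/5000.00 = 41.28 cm.

x_c = 41.60 cm, y_c = 41.28 cm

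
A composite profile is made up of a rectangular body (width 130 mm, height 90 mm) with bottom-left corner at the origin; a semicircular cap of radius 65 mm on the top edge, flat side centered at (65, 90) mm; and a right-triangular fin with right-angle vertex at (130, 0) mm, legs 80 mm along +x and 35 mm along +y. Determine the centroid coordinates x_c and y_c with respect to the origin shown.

x_c = 71.50 mm, y_c = 67.04 mm

rectangular body: A = 130 × 90 = 11700.00, centroid at (65.00, 45.00).
semicircular top: A = ½π·65² = 6636.61, centroid at (65.00, 117.59).
triangular fin: A = ½·80·35 = 1400.00, centroid at (156.67, 11.67).
ΣA = 19736.61 mm²
ΣAx_c = (11700.00)(65.00) + (6636.61)(65.00) + (1400.00)(156.67) = 1411213.27 mm³
ΣAy_c = (11700.00)(45.00) + (6636.61)(117.59) + (1400.00)(11.67) = 1323211.97 mm³
x_c = 1411213.27 / 19736.61 = 71.50 mm
y_c = 1323211.97 / 19736.61 = 67.04 mm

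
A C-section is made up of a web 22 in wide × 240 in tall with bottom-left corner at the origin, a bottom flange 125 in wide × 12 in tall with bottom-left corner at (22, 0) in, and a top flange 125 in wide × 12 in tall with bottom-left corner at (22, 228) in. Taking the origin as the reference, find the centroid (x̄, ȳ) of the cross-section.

web: A = 22 × 240 = 5280.00, centroid at (11.00, 120.00).
bottom flange: A = 125 × 12 = 1500.00, centroid at (84.50, 6.00).
top flange: A = 125 × 12 = 1500.00, centroid at (84.50, 234.00).
ΣA = 8280.00 in², ΣAx̄ = 311580.00 in³, ΣAȳ = 993600.00 in³.
x̄ = 311580.00/8280.00 = 37.63 in; ȳ = 993600.00/8280.00 = 120.00 in.

x̄ = 37.63 in, ȳ = 120.00 in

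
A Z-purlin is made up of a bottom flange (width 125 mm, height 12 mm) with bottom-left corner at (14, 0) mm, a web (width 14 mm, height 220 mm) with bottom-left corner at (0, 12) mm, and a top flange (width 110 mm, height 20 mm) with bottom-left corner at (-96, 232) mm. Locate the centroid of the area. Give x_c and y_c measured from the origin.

Part | A | x̄ᵢ | ȳᵢ | A·x̄ᵢ | A·ȳᵢ
bottom flange | 1500.00 | 76.50 | 6.00 | 114750.00 | 9000.00
web | 3080.00 | 7.00 | 122.00 | 21560.00 | 375760.00
top flange | 2200.00 | -41.00 | 242.00 | -90200.00 | 532400.00
Σ | 6780.00 |  |  | 46110.00 | 917160.00
x_c = 46110.00 / 6780.00 = 6.80 mm
y_c = 917160.00 / 6780.00 = 135.27 mm

x_c = 6.80 mm, y_c = 135.27 mm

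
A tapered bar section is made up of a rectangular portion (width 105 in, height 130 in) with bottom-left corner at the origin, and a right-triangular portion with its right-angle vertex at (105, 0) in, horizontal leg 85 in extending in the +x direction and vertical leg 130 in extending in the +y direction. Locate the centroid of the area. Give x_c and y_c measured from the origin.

x_c = 75.79 in, y_c = 58.76 in

rectangular portion: A = 105 × 130 = 13650.00, centroid at (52.50, 65.00).
triangular portion: A = ½·85·130 = 5525.00, centroid at (133.33, 43.33).
ΣA = 19175.00 in²
ΣAx_c = (13650.00)(52.50) + (5525.00)(133.33) = 1453291.67 in³
ΣAy_c = (13650.00)(65.00) + (5525.00)(43.33) = 1126666.67 in³
x_c = 1453291.67 / 19175.00 = 75.79 in
y_c = 1126666.67 / 19175.00 = 58.76 in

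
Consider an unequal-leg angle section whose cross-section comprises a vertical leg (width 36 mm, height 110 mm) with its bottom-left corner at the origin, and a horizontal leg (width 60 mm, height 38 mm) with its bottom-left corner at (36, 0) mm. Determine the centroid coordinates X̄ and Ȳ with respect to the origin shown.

vertical leg: A = 36 × 110 = 3960.00, centroid at (18.00, 55.00).
horizontal leg: A = 60 × 38 = 2280.00, centroid at (66.00, 19.00).
ΣA = 6240.00 mm²
ΣAX̄ = (3960.00)(18.00) + (2280.00)(66.00) = 221760.00 mm³
ΣAȲ = (3960.00)(55.00) + (2280.00)(19.00) = 261120.00 mm³
X̄ = 221760.00 / 6240.00 = 35.54 mm
Ȳ = 261120.00 / 6240.00 = 41.85 mm

X̄ = 35.54 mm, Ȳ = 41.85 mm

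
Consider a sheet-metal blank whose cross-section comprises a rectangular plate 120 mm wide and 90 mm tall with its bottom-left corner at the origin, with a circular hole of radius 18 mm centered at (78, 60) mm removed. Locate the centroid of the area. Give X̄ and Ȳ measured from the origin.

Part | A | x̄ᵢ | ȳᵢ | A·x̄ᵢ | A·ȳᵢ
plate | 10800.00 | 60.00 | 45.00 | 648000.00 | 486000.00
hole | -1017.88 | 78.00 | 60.00 | -79394.33 | -61072.56
Σ | 9782.12 |  |  | 568605.67 | 424927.44
X̄ = 568605.67 / 9782.12 = 58.13 mm
Ȳ = 424927.44 / 9782.12 = 43.44 mm

X̄ = 58.13 mm, Ȳ = 43.44 mm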